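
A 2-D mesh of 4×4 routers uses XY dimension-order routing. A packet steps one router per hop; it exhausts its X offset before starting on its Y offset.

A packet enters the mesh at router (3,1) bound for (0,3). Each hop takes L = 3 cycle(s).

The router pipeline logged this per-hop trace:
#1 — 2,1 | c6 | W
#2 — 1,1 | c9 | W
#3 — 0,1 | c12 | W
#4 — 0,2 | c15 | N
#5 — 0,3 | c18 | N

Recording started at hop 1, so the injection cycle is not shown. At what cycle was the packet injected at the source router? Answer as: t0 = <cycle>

t0 = 3

At hop 1 the cycle is 6; in general cyc_k = t0 + kL.
Subtract one hop: t0 = 6 − 3 = 3.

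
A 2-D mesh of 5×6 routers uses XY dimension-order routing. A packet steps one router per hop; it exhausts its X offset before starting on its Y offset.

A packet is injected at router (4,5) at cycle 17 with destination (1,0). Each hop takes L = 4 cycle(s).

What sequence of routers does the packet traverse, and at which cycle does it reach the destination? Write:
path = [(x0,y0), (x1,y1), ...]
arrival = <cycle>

  0. router=(4,5) cycle=17 (inject)
  1. router=(3,5) cycle=21 dir=W
  2. router=(2,5) cycle=25 dir=W
  3. router=(1,5) cycle=29 dir=W
  4. router=(1,4) cycle=33 dir=S
  5. router=(1,3) cycle=37 dir=S
  6. router=(1,2) cycle=41 dir=S
  7. router=(1,1) cycle=45 dir=S
  8. router=(1,0) cycle=49 dir=S

path = [(4,5), (3,5), (2,5), (1,5), (1,4), (1,3), (1,2), (1,1), (1,0)]
arrival = 49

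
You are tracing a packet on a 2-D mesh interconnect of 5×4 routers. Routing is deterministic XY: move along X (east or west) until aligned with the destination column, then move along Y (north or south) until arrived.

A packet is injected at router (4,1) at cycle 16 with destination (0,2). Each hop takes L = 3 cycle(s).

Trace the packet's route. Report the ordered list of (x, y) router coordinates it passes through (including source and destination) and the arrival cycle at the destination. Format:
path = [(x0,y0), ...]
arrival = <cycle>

path = [(4,1), (3,1), (2,1), (1,1), (0,1), (0,2)]
arrival = 31

  0. router=(4,1) cycle=16 (inject)
  1. router=(3,1) cycle=19 dir=W
  2. router=(2,1) cycle=22 dir=W
  3. router=(1,1) cycle=25 dir=W
  4. router=(0,1) cycle=28 dir=W
  5. router=(0,2) cycle=31 dir=N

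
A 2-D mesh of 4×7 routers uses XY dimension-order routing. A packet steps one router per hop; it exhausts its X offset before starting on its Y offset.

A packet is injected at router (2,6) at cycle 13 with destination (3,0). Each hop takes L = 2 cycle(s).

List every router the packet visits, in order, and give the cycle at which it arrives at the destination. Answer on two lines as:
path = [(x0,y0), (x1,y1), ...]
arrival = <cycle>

src (2,6)  cyc=13
E→(3,6)  cyc=15
S→(3,5)  cyc=17
S→(3,4)  cyc=19
S→(3,3)  cyc=21
S→(3,2)  cyc=23
S→(3,1)  cyc=25
S→(3,0)  cyc=27

path = [(2,6), (3,6), (3,5), (3,4), (3,3), (3,2), (3,1), (3,0)]
arrival = 27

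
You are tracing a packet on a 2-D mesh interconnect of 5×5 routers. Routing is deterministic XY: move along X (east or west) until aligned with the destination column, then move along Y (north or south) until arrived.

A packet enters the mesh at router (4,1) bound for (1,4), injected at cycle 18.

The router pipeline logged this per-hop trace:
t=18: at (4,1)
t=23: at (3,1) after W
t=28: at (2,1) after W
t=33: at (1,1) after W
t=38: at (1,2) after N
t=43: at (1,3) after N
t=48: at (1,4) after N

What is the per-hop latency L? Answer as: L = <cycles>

Δcyc across hop 0→1: 23 − 18 = 5.
That increment is L by definition: L = 5.

L = 5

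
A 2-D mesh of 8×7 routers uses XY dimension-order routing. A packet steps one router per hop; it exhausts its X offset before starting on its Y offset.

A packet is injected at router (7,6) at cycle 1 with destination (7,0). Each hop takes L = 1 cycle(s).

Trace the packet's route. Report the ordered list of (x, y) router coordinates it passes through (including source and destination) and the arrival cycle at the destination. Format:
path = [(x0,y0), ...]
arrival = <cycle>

path = [(7,6), (7,5), (7,4), (7,3), (7,2), (7,1), (7,0)]
arrival = 7

src (7,6)  cyc=1
S→(7,5)  cyc=2
S→(7,4)  cyc=3
S→(7,3)  cyc=4
S→(7,2)  cyc=5
S→(7,1)  cyc=6
S→(7,0)  cyc=7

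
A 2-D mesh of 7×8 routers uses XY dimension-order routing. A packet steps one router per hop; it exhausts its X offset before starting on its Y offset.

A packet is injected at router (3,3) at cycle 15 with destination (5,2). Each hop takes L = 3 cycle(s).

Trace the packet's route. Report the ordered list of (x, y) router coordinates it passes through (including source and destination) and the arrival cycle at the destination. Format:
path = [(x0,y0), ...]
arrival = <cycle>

path = [(3,3), (4,3), (5,3), (5,2)]
arrival = 24

t=15: at (3,3)
t=18: at (4,3) after E
t=21: at (5,3) after E
t=24: at (5,2) after S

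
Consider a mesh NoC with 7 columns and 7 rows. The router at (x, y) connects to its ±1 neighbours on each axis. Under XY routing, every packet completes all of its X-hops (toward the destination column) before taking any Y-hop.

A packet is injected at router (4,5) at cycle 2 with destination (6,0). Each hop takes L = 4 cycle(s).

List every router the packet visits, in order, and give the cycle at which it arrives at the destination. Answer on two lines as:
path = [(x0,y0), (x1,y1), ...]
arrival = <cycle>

path = [(4,5), (5,5), (6,5), (6,4), (6,3), (6,2), (6,1), (6,0)]
arrival = 30

#0 — 4,5 | c2
#1 — 5,5 | c6 | E
#2 — 6,5 | c10 | E
#3 — 6,4 | c14 | S
#4 — 6,3 | c18 | S
#5 — 6,2 | c22 | S
#6 — 6,1 | c26 | S
#7 — 6,0 | c30 | S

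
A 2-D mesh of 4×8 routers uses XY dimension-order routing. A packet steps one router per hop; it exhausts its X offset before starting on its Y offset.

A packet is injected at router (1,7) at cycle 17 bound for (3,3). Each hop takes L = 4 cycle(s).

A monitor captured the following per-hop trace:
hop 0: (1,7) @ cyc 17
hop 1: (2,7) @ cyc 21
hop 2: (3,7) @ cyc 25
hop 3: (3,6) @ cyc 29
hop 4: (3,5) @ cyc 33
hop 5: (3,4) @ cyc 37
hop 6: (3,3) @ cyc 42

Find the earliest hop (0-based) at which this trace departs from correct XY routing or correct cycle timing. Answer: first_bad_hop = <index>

first_bad_hop = 6

hop 1: step (+1,+0), +4 cyc — ok
hop 2: step (+1,+0), +4 cyc — ok
hop 3: step (+0,-1), +4 cyc — ok
hop 4: step (+0,-1), +4 cyc — ok
hop 5: step (+0,-1), +4 cyc — ok
hop 6: step (+0,-1), +5 cyc — BAD: Δcyc=5≠L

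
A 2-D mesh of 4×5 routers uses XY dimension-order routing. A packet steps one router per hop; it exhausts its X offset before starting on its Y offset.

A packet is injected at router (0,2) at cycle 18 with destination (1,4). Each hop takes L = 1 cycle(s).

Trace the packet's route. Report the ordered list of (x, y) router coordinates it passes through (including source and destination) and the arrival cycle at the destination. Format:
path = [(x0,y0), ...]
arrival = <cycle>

#0 — 0,2 | c18
#1 — 1,2 | c19 | E
#2 — 1,3 | c20 | N
#3 — 1,4 | c21 | N

path = [(0,2), (1,2), (1,3), (1,4)]
arrival = 21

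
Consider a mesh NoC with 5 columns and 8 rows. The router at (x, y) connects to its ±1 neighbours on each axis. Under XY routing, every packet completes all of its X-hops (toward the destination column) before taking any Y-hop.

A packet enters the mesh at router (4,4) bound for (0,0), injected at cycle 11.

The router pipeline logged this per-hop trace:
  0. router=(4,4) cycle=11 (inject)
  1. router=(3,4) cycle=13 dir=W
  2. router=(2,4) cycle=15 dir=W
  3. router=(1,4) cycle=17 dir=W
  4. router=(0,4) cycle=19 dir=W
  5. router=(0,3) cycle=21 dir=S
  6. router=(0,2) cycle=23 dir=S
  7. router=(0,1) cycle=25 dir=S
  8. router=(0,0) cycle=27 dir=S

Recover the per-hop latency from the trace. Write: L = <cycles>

cyc[1] − cyc[0] = 13 − 11 = 2.
Each hop adds L, hence L = 2.

L = 2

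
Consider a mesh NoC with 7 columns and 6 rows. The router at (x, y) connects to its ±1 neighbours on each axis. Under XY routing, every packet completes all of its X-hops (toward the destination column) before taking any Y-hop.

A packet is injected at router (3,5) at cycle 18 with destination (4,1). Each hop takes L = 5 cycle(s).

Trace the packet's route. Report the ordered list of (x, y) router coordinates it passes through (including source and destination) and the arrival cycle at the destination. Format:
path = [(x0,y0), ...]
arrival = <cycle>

path = [(3,5), (4,5), (4,4), (4,3), (4,2), (4,1)]
arrival = 43

[0] x=3 y=5 t=18
[1] x=4 y=5 t=23 →E
[2] x=4 y=4 t=28 →S
[3] x=4 y=3 t=33 →S
[4] x=4 y=2 t=38 →S
[5] x=4 y=1 t=43 →S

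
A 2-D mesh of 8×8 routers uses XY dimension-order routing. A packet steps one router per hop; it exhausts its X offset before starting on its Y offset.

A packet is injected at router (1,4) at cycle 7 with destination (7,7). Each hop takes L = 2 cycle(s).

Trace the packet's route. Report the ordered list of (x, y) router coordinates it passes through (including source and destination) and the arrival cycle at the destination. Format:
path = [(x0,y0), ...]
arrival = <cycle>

[0] x=1 y=4 t=7
[1] x=2 y=4 t=9 →E
[2] x=3 y=4 t=11 →E
[3] x=4 y=4 t=13 →E
[4] x=5 y=4 t=15 →E
[5] x=6 y=4 t=17 →E
[6] x=7 y=4 t=19 →E
[7] x=7 y=5 t=21 →N
[8] x=7 y=6 t=23 →N
[9] x=7 y=7 t=25 →N

path = [(1,4), (2,4), (3,4), (4,4), (5,4), (6,4), (7,4), (7,5), (7,6), (7,7)]
arrival = 25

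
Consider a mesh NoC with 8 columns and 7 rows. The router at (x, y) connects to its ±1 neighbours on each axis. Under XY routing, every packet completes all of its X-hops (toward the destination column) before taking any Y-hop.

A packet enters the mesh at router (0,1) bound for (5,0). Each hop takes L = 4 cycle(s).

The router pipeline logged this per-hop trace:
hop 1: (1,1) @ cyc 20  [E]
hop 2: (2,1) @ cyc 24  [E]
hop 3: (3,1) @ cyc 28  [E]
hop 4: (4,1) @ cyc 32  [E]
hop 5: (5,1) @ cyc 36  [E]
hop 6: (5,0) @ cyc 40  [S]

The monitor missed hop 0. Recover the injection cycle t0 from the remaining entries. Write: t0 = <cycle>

The first recorded entry is hop 1 at cycle 20.
Therefore t0 = 20 − L = 16.

t0 = 16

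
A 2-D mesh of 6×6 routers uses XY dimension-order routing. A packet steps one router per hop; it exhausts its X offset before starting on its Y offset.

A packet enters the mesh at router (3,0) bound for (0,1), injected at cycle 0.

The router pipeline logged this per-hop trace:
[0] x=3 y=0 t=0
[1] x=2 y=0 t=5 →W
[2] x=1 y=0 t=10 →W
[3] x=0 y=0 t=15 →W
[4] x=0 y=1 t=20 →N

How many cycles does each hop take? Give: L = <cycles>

L = 5

Between hops 0 and 1 the cycle counter advances 5 − 0 = 5.
Per-hop latency L = Δcyc = 5.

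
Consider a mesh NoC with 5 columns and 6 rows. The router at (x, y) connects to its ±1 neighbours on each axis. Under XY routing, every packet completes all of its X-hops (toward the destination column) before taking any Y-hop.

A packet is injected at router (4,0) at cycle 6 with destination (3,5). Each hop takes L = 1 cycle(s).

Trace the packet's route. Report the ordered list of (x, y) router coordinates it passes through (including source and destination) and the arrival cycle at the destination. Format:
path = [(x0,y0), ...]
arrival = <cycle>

src (4,0)  cyc=6
W→(3,0)  cyc=7
N→(3,1)  cyc=8
N→(3,2)  cyc=9
N→(3,3)  cyc=10
N→(3,4)  cyc=11
N→(3,5)  cyc=12

path = [(4,0), (3,0), (3,1), (3,2), (3,3), (3,4), (3,5)]
arrival = 12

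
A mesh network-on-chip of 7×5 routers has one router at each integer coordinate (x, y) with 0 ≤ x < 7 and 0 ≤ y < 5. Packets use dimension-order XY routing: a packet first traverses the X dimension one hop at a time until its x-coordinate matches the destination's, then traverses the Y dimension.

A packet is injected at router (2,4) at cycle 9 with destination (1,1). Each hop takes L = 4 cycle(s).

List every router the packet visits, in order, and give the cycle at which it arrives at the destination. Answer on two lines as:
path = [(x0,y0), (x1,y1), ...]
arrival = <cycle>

[0] x=2 y=4 t=9
[1] x=1 y=4 t=13 →W
[2] x=1 y=3 t=17 →S
[3] x=1 y=2 t=21 →S
[4] x=1 y=1 t=25 →S

path = [(2,4), (1,4), (1,3), (1,2), (1,1)]
arrival = 25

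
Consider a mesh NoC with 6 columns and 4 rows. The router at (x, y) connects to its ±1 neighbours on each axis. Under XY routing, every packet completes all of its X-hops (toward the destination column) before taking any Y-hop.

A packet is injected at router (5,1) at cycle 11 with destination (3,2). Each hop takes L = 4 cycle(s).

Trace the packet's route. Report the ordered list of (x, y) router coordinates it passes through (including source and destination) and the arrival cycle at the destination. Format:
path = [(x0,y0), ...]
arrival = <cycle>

  0. router=(5,1) cycle=11 (inject)
  1. router=(4,1) cycle=15 dir=W
  2. router=(3,1) cycle=19 dir=W
  3. router=(3,2) cycle=23 dir=N

path = [(5,1), (4,1), (3,1), (3,2)]
arrival = 23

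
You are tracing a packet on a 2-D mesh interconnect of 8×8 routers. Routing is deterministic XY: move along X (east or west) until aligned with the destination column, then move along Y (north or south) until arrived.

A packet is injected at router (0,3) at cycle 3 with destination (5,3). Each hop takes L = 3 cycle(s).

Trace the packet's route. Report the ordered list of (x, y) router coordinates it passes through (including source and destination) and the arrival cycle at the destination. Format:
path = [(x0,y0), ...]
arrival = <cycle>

path = [(0,3), (1,3), (2,3), (3,3), (4,3), (5,3)]
arrival = 18

  0. router=(0,3) cycle=3 (inject)
  1. router=(1,3) cycle=6 dir=E
  2. router=(2,3) cycle=9 dir=E
  3. router=(3,3) cycle=12 dir=E
  4. router=(4,3) cycle=15 dir=E
  5. router=(5,3) cycle=18 dir=E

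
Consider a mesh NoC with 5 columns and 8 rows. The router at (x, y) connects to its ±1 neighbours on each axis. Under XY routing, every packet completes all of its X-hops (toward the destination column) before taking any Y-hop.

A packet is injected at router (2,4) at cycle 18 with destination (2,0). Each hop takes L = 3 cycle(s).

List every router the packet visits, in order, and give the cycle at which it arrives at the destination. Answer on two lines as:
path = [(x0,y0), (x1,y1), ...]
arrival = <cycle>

path = [(2,4), (2,3), (2,2), (2,1), (2,0)]
arrival = 30

#0 — 2,4 | c18
#1 — 2,3 | c21 | S
#2 — 2,2 | c24 | S
#3 — 2,1 | c27 | S
#4 — 2,0 | c30 | S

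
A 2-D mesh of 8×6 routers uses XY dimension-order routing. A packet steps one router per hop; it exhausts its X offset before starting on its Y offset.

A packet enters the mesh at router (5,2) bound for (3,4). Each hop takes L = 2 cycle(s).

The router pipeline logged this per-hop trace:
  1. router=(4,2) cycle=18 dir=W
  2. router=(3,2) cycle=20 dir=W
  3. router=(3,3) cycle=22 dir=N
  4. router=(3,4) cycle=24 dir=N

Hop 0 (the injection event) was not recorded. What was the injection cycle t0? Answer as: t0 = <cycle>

cyc[1] = 18 and cyc[k] = t0 + k·L for every k.
Subtract one hop: t0 = 18 − 2 = 16.

t0 = 16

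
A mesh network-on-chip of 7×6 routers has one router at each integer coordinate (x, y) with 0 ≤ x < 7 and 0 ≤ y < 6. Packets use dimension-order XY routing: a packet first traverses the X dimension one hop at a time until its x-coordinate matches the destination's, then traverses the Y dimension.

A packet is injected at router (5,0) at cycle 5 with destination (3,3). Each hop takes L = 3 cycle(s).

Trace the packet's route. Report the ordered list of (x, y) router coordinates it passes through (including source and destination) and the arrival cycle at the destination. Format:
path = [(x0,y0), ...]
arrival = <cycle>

hop 0: (5,0) @ cyc 5
hop 1: (4,0) @ cyc 8  [W]
hop 2: (3,0) @ cyc 11  [W]
hop 3: (3,1) @ cyc 14  [N]
hop 4: (3,2) @ cyc 17  [N]
hop 5: (3,3) @ cyc 20  [N]

path = [(5,0), (4,0), (3,0), (3,1), (3,2), (3,3)]
arrival = 20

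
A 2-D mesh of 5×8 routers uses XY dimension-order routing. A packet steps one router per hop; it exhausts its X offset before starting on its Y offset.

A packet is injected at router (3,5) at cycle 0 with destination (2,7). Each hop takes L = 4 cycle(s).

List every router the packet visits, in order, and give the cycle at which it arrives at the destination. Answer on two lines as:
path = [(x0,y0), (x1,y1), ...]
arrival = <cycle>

path = [(3,5), (2,5), (2,6), (2,7)]
arrival = 12

t=0: at (3,5)
t=4: at (2,5) after W
t=8: at (2,6) after N
t=12: at (2,7) after N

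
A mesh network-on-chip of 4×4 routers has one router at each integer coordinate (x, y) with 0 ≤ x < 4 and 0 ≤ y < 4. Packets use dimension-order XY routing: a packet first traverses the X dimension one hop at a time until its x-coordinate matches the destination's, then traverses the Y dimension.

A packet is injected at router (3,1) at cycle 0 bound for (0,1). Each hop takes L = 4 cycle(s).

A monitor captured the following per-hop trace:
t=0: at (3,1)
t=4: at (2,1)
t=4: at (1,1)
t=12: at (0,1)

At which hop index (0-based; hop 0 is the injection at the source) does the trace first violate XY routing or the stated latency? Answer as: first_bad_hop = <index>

  1: Δx=-1 Δy=+0 Δt=4 [ok]
  2: Δx=-1 Δy=+0 Δt=0 [BAD: Δcyc=0≠L]

first_bad_hop = 2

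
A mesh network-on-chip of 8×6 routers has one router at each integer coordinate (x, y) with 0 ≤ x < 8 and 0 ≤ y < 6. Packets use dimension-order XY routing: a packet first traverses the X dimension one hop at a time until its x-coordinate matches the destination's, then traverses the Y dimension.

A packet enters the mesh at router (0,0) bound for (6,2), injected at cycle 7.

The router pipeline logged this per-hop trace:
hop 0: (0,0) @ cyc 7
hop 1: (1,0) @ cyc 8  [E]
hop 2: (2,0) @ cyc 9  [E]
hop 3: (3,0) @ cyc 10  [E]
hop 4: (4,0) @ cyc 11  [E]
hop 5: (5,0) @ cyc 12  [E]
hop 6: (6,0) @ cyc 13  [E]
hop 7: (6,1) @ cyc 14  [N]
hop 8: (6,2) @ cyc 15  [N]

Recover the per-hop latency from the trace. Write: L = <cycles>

L = 1

Δcyc across hop 0→1: 8 − 7 = 1.
Each hop adds L, hence L = 1.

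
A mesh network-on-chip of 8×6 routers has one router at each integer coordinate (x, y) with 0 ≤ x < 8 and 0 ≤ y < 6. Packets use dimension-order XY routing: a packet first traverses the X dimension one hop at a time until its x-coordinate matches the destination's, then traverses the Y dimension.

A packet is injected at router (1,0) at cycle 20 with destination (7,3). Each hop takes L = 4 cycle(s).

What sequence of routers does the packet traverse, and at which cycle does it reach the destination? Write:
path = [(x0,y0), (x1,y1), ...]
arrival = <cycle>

path = [(1,0), (2,0), (3,0), (4,0), (5,0), (6,0), (7,0), (7,1), (7,2), (7,3)]
arrival = 56

[0] x=1 y=0 t=20
[1] x=2 y=0 t=24 →E
[2] x=3 y=0 t=28 →E
[3] x=4 y=0 t=32 →E
[4] x=5 y=0 t=36 →E
[5] x=6 y=0 t=40 →E
[6] x=7 y=0 t=44 →E
[7] x=7 y=1 t=48 →N
[8] x=7 y=2 t=52 →N
[9] x=7 y=3 t=56 →N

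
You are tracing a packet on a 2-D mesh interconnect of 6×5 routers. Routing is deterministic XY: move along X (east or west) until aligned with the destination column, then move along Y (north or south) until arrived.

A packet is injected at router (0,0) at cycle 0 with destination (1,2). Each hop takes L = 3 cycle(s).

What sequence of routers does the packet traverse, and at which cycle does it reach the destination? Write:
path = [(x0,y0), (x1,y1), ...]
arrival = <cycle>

path = [(0,0), (1,0), (1,1), (1,2)]
arrival = 9

hop 0: (0,0) @ cyc 0
hop 1: (1,0) @ cyc 3  [E]
hop 2: (1,1) @ cyc 6  [N]
hop 3: (1,2) @ cyc 9  [N]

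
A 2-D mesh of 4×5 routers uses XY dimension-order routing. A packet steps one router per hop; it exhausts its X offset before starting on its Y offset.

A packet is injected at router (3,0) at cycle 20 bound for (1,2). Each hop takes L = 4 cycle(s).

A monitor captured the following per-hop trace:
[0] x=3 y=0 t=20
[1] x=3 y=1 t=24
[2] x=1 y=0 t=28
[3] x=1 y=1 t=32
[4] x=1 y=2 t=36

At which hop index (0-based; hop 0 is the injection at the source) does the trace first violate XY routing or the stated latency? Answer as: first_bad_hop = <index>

[1] (+0,+1) / 4c ⇒ BAD: Y-move but x=3≠1

first_bad_hop = 1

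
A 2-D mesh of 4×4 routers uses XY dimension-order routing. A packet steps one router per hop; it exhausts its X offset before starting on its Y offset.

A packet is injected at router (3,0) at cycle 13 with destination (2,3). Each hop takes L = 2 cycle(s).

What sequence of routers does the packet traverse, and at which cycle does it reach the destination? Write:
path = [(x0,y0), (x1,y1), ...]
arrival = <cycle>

#0 — 3,0 | c13
#1 — 2,0 | c15 | W
#2 — 2,1 | c17 | N
#3 — 2,2 | c19 | N
#4 — 2,3 | c21 | N

path = [(3,0), (2,0), (2,1), (2,2), (2,3)]
arrival = 21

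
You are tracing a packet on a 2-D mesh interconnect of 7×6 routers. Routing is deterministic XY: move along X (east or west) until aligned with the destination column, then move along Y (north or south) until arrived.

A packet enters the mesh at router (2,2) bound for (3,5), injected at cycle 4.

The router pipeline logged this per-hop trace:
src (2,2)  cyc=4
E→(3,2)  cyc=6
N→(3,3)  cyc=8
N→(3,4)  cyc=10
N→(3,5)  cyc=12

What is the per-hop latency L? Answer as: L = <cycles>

L = 2

Between hops 0 and 1 the cycle counter advances 6 − 4 = 2.
Per-hop latency L = Δcyc = 2.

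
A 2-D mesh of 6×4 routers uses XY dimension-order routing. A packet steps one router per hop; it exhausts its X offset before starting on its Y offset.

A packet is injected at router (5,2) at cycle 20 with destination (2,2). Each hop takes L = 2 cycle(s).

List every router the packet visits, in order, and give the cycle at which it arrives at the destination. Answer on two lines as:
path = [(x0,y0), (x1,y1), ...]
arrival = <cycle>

path = [(5,2), (4,2), (3,2), (2,2)]
arrival = 26

hop 0: (5,2) @ cyc 20
hop 1: (4,2) @ cyc 22  [W]
hop 2: (3,2) @ cyc 24  [W]
hop 3: (2,2) @ cyc 26  [W]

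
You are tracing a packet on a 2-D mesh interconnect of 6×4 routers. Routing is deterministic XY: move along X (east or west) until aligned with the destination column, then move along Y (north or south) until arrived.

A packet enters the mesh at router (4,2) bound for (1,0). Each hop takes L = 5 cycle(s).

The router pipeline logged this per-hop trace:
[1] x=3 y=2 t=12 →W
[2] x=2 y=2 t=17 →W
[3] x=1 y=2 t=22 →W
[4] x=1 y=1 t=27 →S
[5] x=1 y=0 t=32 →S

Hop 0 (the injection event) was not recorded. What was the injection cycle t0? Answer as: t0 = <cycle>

The first recorded entry is hop 1 at cycle 12.
So t0 = 12 − 1·5 = 7.

t0 = 7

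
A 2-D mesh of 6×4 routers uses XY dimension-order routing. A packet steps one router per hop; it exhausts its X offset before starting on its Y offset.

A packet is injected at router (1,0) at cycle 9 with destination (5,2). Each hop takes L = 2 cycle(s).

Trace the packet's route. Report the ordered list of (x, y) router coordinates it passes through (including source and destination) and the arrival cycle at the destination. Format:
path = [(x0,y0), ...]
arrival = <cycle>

path = [(1,0), (2,0), (3,0), (4,0), (5,0), (5,1), (5,2)]
arrival = 21

t=9: at (1,0)
t=11: at (2,0) after E
t=13: at (3,0) after E
t=15: at (4,0) after E
t=17: at (5,0) after E
t=19: at (5,1) after N
t=21: at (5,2) after N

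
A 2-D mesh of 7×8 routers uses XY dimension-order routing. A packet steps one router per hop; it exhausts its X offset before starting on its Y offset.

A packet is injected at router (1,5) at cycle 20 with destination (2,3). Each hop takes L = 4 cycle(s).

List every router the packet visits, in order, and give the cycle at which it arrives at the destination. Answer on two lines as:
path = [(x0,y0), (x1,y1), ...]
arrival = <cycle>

#0 — 1,5 | c20
#1 — 2,5 | c24 | E
#2 — 2,4 | c28 | S
#3 — 2,3 | c32 | S

path = [(1,5), (2,5), (2,4), (2,3)]
arrival = 32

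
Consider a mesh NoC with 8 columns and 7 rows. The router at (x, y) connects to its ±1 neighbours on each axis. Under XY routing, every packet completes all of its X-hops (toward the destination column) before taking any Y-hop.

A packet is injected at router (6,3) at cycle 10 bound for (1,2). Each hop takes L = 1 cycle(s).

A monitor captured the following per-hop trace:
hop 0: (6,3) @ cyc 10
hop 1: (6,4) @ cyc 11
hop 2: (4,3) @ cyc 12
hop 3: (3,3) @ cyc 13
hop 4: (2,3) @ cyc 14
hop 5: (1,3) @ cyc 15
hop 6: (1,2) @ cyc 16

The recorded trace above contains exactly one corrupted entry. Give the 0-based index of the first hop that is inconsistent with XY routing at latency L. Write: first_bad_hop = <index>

first_bad_hop = 1

check 1→ d=(0,1) cyc+1: BAD: Y-move but x=6≠1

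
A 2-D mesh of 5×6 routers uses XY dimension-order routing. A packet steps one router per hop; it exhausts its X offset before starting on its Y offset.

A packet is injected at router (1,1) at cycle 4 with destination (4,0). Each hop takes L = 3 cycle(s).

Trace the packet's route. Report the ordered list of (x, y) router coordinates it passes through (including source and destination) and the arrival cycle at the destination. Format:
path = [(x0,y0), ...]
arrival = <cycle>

t=4: at (1,1)
t=7: at (2,1) after E
t=10: at (3,1) after E
t=13: at (4,1) after E
t=16: at (4,0) after S

path = [(1,1), (2,1), (3,1), (4,1), (4,0)]
arrival = 16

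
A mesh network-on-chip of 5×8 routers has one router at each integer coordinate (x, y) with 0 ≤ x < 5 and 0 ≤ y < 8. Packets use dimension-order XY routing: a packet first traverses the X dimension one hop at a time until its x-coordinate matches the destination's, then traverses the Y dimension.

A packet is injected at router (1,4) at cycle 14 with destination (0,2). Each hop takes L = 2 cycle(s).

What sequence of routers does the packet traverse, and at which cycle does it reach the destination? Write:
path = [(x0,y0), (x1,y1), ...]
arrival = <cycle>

path = [(1,4), (0,4), (0,3), (0,2)]
arrival = 20

[0] x=1 y=4 t=14
[1] x=0 y=4 t=16 →W
[2] x=0 y=3 t=18 →S
[3] x=0 y=2 t=20 →S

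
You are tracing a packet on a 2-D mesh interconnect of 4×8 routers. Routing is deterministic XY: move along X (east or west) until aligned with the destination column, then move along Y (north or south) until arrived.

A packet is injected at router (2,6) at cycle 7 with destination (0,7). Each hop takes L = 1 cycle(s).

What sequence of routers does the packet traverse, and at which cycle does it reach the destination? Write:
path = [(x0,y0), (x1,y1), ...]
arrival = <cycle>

#0 — 2,6 | c7
#1 — 1,6 | c8 | W
#2 — 0,6 | c9 | W
#3 — 0,7 | c10 | N

path = [(2,6), (1,6), (0,6), (0,7)]
arrival = 10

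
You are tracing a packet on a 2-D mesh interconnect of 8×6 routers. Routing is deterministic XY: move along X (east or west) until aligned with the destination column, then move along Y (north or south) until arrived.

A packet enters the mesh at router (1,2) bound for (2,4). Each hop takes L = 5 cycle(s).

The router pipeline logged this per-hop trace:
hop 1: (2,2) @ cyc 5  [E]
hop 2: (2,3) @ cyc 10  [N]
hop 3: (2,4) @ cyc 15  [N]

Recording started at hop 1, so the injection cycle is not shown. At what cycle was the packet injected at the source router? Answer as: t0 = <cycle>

t0 = 0

At hop 1 the cycle is 5; in general cyc_k = t0 + kL.
Subtract one hop: t0 = 5 − 5 = 0.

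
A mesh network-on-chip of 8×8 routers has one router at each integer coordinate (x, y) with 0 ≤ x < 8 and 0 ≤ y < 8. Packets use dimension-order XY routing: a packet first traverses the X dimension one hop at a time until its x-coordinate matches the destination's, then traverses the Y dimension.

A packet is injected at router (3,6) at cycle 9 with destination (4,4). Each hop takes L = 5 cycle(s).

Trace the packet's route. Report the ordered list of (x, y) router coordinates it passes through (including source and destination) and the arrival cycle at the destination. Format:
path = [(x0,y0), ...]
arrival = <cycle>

path = [(3,6), (4,6), (4,5), (4,4)]
arrival = 24

#0 — 3,6 | c9
#1 — 4,6 | c14 | E
#2 — 4,5 | c19 | S
#3 — 4,4 | c24 | S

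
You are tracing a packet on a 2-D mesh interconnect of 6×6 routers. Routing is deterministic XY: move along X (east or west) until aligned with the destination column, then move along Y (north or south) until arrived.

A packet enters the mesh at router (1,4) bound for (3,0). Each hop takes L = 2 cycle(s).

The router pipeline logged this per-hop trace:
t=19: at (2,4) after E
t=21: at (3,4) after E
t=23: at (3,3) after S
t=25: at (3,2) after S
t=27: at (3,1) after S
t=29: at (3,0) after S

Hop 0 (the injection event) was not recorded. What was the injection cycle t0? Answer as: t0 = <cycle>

At hop 1 the cycle is 19; in general cyc_k = t0 + kL.
Therefore t0 = 19 − L = 17.

t0 = 17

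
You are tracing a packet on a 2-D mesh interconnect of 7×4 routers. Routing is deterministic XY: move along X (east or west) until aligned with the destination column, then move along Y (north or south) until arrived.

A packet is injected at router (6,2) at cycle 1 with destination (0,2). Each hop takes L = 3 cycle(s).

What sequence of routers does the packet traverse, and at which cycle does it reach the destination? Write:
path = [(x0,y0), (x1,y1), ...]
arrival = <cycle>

path = [(6,2), (5,2), (4,2), (3,2), (2,2), (1,2), (0,2)]
arrival = 19

[0] x=6 y=2 t=1
[1] x=5 y=2 t=4 →W
[2] x=4 y=2 t=7 →W
[3] x=3 y=2 t=10 →W
[4] x=2 y=2 t=13 →W
[5] x=1 y=2 t=16 →W
[6] x=0 y=2 t=19 →W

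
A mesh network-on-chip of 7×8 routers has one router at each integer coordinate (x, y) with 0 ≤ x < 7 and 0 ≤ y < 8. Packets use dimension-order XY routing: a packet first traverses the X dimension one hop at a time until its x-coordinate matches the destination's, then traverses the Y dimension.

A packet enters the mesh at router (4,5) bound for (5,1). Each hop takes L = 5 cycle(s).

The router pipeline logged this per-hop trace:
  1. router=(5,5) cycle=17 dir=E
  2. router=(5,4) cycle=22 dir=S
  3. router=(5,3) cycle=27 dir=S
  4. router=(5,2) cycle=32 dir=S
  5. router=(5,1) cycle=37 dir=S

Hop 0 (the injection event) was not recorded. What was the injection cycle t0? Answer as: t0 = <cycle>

t0 = 12

cyc[1] = 17 and cyc[k] = t0 + k·L for every k.
t0 = cyc[1] − L = 17 − 5 = 12.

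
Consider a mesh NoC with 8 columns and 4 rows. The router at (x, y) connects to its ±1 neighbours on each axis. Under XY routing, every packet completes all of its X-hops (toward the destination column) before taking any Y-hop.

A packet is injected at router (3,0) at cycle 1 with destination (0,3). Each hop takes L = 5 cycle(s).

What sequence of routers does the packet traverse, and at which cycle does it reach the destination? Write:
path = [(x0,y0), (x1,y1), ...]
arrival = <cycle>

path = [(3,0), (2,0), (1,0), (0,0), (0,1), (0,2), (0,3)]
arrival = 31

t=1: at (3,0)
t=6: at (2,0) after W
t=11: at (1,0) after W
t=16: at (0,0) after W
t=21: at (0,1) after N
t=26: at (0,2) after N
t=31: at (0,3) after N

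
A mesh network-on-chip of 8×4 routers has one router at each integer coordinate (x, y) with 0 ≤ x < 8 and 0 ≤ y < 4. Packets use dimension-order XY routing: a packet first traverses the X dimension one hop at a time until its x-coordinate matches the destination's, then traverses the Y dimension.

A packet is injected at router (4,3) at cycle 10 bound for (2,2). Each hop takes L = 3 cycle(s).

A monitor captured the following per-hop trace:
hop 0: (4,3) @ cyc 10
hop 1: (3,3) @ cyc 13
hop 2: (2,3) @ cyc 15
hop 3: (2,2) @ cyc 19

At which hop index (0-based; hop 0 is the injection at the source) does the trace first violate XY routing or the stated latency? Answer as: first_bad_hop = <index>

first_bad_hop = 2

[1] (-1,+0) / 3c ⇒ ok
[2] (-1,+0) / 2c ⇒ BAD: Δcyc=2≠L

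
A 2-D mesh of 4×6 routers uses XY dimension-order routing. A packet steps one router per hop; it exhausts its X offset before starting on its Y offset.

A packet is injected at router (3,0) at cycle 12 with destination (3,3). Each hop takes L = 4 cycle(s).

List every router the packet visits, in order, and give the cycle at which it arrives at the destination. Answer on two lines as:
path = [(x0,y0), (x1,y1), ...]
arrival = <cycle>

src (3,0)  cyc=12
N→(3,1)  cyc=16
N→(3,2)  cyc=20
N→(3,3)  cyc=24

path = [(3,0), (3,1), (3,2), (3,3)]
arrival = 24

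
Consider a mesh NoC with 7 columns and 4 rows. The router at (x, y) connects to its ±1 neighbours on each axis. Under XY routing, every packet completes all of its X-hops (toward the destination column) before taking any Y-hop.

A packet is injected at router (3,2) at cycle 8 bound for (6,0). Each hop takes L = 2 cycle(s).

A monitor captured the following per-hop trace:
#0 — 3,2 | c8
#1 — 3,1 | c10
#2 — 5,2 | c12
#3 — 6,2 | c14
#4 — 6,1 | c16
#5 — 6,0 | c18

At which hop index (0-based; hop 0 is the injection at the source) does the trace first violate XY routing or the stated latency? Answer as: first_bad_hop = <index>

hop 1: step (+0,-1), +2 cyc — BAD: Y-move but x=3≠6

first_bad_hop = 1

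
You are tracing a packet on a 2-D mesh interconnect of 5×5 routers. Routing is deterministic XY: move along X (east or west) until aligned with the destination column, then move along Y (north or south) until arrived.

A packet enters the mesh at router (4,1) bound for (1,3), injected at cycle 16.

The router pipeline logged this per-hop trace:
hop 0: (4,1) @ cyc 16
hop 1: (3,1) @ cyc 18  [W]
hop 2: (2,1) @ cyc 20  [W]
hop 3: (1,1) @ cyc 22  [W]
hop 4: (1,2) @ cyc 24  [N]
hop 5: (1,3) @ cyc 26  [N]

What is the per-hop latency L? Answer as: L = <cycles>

L = 2

cyc[1] − cyc[0] = 18 − 16 = 2.
That increment is L by definition: L = 2.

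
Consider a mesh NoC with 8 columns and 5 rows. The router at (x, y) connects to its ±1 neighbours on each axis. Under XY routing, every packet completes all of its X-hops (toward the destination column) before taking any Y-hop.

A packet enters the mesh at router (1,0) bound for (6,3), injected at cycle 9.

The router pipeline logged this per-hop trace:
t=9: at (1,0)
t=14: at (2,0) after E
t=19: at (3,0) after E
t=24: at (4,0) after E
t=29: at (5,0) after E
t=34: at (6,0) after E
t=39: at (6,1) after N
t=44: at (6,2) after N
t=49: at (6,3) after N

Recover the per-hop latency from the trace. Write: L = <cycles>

cyc[1] − cyc[0] = 14 − 9 = 5.
Each hop adds L, hence L = 5.

L = 5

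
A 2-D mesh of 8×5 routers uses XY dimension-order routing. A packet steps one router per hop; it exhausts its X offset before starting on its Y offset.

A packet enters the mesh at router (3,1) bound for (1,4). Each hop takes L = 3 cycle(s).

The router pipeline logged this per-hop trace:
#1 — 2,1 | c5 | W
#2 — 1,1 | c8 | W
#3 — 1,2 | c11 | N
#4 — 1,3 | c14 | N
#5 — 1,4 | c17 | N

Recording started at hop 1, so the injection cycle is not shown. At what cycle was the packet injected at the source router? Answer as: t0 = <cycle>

The first recorded entry is hop 1 at cycle 5.
t0 = cyc[1] − L = 5 − 3 = 2.

t0 = 2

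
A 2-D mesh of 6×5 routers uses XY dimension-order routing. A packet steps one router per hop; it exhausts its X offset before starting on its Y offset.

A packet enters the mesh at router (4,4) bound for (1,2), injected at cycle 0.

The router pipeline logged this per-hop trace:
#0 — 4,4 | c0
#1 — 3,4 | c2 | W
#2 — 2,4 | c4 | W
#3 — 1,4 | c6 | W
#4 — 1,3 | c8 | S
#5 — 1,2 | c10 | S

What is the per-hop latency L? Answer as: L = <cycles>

cyc[1] − cyc[0] = 2 − 0 = 2.
One hop costs L cycles, so L = 2.

L = 2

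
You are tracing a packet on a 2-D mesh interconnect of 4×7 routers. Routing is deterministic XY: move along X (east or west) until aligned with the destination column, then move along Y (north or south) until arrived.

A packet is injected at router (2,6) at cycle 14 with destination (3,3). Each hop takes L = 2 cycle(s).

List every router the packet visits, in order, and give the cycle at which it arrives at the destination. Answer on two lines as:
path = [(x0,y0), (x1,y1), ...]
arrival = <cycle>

  0. router=(2,6) cycle=14 (inject)
  1. router=(3,6) cycle=16 dir=E
  2. router=(3,5) cycle=18 dir=S
  3. router=(3,4) cycle=20 dir=S
  4. router=(3,3) cycle=22 dir=S

path = [(2,6), (3,6), (3,5), (3,4), (3,3)]
arrival = 22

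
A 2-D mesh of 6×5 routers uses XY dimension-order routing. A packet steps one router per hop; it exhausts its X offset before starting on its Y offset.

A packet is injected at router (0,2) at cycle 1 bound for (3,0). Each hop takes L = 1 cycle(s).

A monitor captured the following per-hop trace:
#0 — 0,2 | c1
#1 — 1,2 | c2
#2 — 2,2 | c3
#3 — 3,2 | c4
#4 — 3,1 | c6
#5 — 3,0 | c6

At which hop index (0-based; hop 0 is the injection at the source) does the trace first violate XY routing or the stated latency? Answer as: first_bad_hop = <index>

first_bad_hop = 4

  1: Δx=+1 Δy=+0 Δt=1 [ok]
  2: Δx=+1 Δy=+0 Δt=1 [ok]
  3: Δx=+1 Δy=+0 Δt=1 [ok]
  4: Δx=+0 Δy=-1 Δt=2 [BAD: Δcyc=2≠L]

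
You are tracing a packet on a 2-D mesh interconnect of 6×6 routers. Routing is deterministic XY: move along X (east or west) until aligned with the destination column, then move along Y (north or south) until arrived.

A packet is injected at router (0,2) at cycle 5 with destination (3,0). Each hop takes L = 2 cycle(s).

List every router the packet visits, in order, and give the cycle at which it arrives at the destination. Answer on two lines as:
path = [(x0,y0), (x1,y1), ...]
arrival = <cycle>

  0. router=(0,2) cycle=5 (inject)
  1. router=(1,2) cycle=7 dir=E
  2. router=(2,2) cycle=9 dir=E
  3. router=(3,2) cycle=11 dir=E
  4. router=(3,1) cycle=13 dir=S
  5. router=(3,0) cycle=15 dir=S

path = [(0,2), (1,2), (2,2), (3,2), (3,1), (3,0)]
arrival = 15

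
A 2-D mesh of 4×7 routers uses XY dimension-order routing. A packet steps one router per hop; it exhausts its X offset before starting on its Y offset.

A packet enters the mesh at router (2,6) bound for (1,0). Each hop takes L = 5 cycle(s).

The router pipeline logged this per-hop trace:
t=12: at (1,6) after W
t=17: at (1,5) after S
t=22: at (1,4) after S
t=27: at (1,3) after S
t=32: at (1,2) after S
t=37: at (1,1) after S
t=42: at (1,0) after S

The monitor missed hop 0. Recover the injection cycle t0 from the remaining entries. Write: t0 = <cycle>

Hop 1 reached at cycle 12; hop k is at t0 + k·L.
So t0 = 12 − 1·5 = 7.

t0 = 7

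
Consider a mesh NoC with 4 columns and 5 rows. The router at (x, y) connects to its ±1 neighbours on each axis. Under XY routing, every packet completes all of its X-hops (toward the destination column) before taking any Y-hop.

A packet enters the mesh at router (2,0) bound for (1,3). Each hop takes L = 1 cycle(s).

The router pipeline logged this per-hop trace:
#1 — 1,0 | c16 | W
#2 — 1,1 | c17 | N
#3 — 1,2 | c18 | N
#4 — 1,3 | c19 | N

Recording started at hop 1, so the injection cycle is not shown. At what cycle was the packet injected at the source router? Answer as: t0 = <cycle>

t0 = 15

At hop 1 the cycle is 16; in general cyc_k = t0 + kL.
t0 = cyc[1] − L = 16 − 1 = 15.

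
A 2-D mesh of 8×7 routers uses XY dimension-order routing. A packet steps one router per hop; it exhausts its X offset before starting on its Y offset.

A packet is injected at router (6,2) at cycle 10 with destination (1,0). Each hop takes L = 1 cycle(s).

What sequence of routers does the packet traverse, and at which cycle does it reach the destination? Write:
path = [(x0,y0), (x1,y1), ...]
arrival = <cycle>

#0 — 6,2 | c10
#1 — 5,2 | c11 | W
#2 — 4,2 | c12 | W
#3 — 3,2 | c13 | W
#4 — 2,2 | c14 | W
#5 — 1,2 | c15 | W
#6 — 1,1 | c16 | S
#7 — 1,0 | c17 | S

path = [(6,2), (5,2), (4,2), (3,2), (2,2), (1,2), (1,1), (1,0)]
arrival = 17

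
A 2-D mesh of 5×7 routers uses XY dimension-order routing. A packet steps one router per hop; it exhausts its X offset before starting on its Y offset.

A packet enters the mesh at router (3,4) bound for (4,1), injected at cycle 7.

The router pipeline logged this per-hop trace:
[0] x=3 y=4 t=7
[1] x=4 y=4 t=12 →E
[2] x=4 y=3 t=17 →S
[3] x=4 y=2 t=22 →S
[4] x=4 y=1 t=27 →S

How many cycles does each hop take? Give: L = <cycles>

L = 5

cyc[1] − cyc[0] = 12 − 7 = 5.
Per-hop latency L = Δcyc = 5.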